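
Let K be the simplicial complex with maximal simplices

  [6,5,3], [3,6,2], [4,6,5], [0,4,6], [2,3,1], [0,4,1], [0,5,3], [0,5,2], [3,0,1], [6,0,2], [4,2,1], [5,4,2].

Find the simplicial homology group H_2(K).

Order the vertices as 0 < 1 < 2 < 3 < 4 < 5 < 6. Listing each simplex with vertices in this order, K has dimension 2 with simplices:

  0-simplices (7): [0], [1], [2], [3], [4], [5], [6]
  1-simplices (18): [0,1], [0,2], [0,3], [0,4], [0,5], [0,6], [1,2], [1,3], [1,4], [2,3], [2,4], [2,5], [2,6], [3,5], [3,6], [4,5], [4,6], [5,6]
  2-simplices (12): [0,1,3], [0,1,4], [0,2,5], [0,2,6], [0,3,5], [0,4,6], [1,2,3], [1,2,4], [2,3,6], [2,4,5], [3,5,6], [4,5,6]

so the chain groups are C_0 ≅ Z^7, C_1 ≅ Z^18, C_2 ≅ Z^12.

Boundary ∂_1: C_1 → C_0 sends each edge [p,q] (with p < q) to q − p. For instance
  ∂[2,3] = [3] − [2].
As a 7×18 matrix over Z this has rank 6, with invariant factors (1,1,1,1,1,1).

∂_2: C_2 → C_1 maps a triangle to the signed sum of its edges. For instance
  ∂[2,4,5] = [4,5] − [2,5] + [2,4],
  ∂[1,2,4] = [2,4] − [1,4] + [1,2].
The 18×12 boundary matrix has rank 12 and Smith normal form diag(1,1,1,1,1,1,1,1,1,1,1,2).

Reading off H_k = ker ∂_k / im ∂_{k+1}:

  H_2: rank ker ∂_2 − rank ∂_3 = (12 − 12) − 0 = 0, and there is no ∂_3, so H_2 = 0.

H_2 ≅ 0.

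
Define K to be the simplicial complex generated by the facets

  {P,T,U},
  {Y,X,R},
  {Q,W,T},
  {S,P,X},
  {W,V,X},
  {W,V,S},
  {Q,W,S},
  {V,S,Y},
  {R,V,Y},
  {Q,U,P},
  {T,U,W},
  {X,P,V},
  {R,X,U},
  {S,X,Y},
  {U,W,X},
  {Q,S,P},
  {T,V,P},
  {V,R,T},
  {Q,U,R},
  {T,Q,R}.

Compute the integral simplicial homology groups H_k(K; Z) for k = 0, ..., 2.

We work with the vertex ordering P < Q < R < S < T < U < V < W < X < Y. The simplices of K, each written with vertices in increasing order, are:

  0-simplices (10): P, Q, R, S, T, U, V, W, X, Y
  1-simplices (30): PQ, PS, PT, PU, PV, PX, QR, QS, QT, QU, QW, RT, RU, RV, RX, RY, SV, SW, SX, SY, TU, TV, TW, UW, UX, VW, VX, VY, WX, XY
  2-simplices (20): PQS, PQU, PSX, PTU, PTV, PVX, QRT, QRU, QSW, QTW, RTV, RUX, RVY, RXY, SVW, SVY, SXY, TUW, UWX, VWX

giving chain groups C_0 ≅ Z^10, C_1 ≅ Z^30, C_2 ≅ Z^20.

Boundary ∂_1: C_1 → C_0 maps an edge to its endpoints' difference, ∂[p,q] = q − p.
This gives a 10×30 integer matrix of rank 9; reducing to Smith normal form yields diagonal entries (1,1,1,1,1,1,1,1,1).

∂_2: C_2 → C_1 sends each 2-simplex [p,q,r] to [q,r] − [p,r] + [p,q]. For instance
  ∂PVX = VX − PX + PV,
  ∂UWX = WX − UX + UW.
As a 30×20 matrix over Z this has rank 20, with invariant factors (1,1,1,1,1,1,1,1,1,1,1,1,1,1,1,1,1,1,1,2).

From H_k ≅ ker(∂_k) / im(∂_{k+1}) we obtain:

  H_0: rank C_0 − rank ∂_1 = 10 − 9 = 1, and the invariant factors of ∂_1 are all 1, so H_0 ≅ Z.
  H_1: rank ker ∂_1 − rank ∂_2 = (30 − 9) − 20 = 1, and ∂_2 has invariant factor 2 > 1, so H_1 ≅ Z ⊕ Z_2.
  H_2: rank ker ∂_2 − rank ∂_3 = (20 − 20) − 0 = 0, and there is no ∂_3, so H_2 ≅ 0.

H_0 = Z,  H_1 = Z ⊕ Z_2,  H_2 = 0.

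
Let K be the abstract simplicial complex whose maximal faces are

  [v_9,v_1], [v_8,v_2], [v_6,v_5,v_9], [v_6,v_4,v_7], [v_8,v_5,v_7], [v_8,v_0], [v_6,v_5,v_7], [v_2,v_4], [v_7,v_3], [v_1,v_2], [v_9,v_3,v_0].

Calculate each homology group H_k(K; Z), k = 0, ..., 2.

Take the total order v_0 < v_1 < v_2 < v_3 < v_4 < v_5 < v_6 < v_7 < v_8 < v_9 on the vertex set. Then K (dimension 2) consists of the simplices:

  0-simplices (10): [v_0], [v_1], [v_2], [v_3], [v_4], [v_5], [v_6], [v_7], [v_8], [v_9]
  1-simplices (18): (18 of them)
  2-simplices (5): [v_0,v_3,v_9], [v_4,v_6,v_7], [v_5,v_6,v_7], [v_5,v_6,v_9], [v_5,v_7,v_8]

so the chain groups are C_0 ≅ Z^10, C_1 ≅ Z^18, C_2 ≅ Z^5.

Boundary ∂_1: C_1 → C_0 maps an edge to its endpoints' difference, ∂[p,q] = q − p.
This gives a 10×18 integer matrix of rank 9; reducing to Smith normal form yields diagonal entries (1,1,1,1,1,1,1,1,1).

The boundary map ∂_2: C_2 → C_1 acts by ∂[p,q,r] = [q,r] − [p,r] + [p,q]. For instance
  ∂[v_5,v_6,v_7] = [v_6,v_7] − [v_5,v_7] + [v_5,v_6],
  ∂[v_0,v_3,v_9] = [v_3,v_9] − [v_0,v_9] + [v_0,v_3].
The resulting 18×5 matrix has rank 5, and its Smith normal form has invariant factors (1,1,1,1,1).

From H_k ≅ ker(∂_k) / im(∂_{k+1}) we obtain:

  H_0: rank C_0 − rank ∂_1 = 10 − 9 = 1, and the invariant factors of ∂_1 are all 1, so H_0 ≅ Z.
  H_1: rank ker ∂_1 − rank ∂_2 = (18 − 9) − 5 = 4, and the invariant factors of ∂_2 are all 1, so H_1 ≅ Z^4.
  H_2: rank ker ∂_2 − rank ∂_3 = (5 − 5) − 0 = 0, and there is no ∂_3, so H_2 ≅ 0.

As a check, the Euler characteristic is 10 − 18 + 5 = -3, which agrees with 1 − 4 + 0 = -3.

H_0 ≅ Z,  H_1 ≅ Z^4,  H_2 = 0.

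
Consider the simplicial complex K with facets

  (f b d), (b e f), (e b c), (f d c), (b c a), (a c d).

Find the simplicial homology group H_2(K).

We work with the vertex ordering a < b < c < d < e < f. The simplices of K, each written with vertices in increasing order, are:

  0-simplices (6): a, b, c, d, e, f
  1-simplices (12): ab, ac, ad, bc, bd, be, bf, cd, ce, cf, df, ef
  2-simplices (6): abc, acd, bce, bdf, bef, cdf

giving chain groups C_0 ≅ Z^6, C_1 ≅ Z^12, C_2 ≅ Z^6.

Boundary ∂_1: C_1 → C_0 maps an edge to its endpoints' difference, ∂[p,q] = q − p.
The resulting 6×12 matrix has rank 5, and its Smith normal form has invariant factors (1,1,1,1,1).

Boundary ∂_2: C_2 → C_1 sends each 2-simplex [p,q,r] to [q,r] − [p,r] + [p,q]. For instance
  ∂bef = ef − bf + be,
  ∂acd = cd − ad + ac.
As a 12×6 matrix over Z this has rank 6, with invariant factors (1,1,1,1,1,1).

From H_k ≅ ker(∂_k) / im(∂_{k+1}) we obtain:

  H_2: rank ker ∂_2 − rank ∂_3 = (6 − 6) − 0 = 0, and there is no ∂_3, so H_2 ≅ 0.

(K is a triangulation of the cylinder S^1 x I.)

H_2 ≅ 0.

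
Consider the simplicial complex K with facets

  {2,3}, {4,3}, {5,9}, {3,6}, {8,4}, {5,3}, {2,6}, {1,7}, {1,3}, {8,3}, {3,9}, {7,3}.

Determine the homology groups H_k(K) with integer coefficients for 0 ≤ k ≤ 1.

We work with the vertex ordering 1 < 2 < 3 < 4 < 5 < 6 < 7 < 8 < 9. The simplices of K, each written with vertices in increasing order, are:

  0-simplices (9): [1], [2], [3], [4], [5], [6], [7], [8], [9]
  1-simplices (12): [1,3], [1,7], [2,3], [2,6], [3,4], [3,5], [3,6], [3,7], [3,8], [3,9], [4,8], [5,9]

Hence C_0 ≅ Z^9, C_1 ≅ Z^12.

Boundary ∂_1: C_1 → C_0 sends each edge [p,q] (with p < q) to q − p. For instance
  ∂[1,7] = [7] − [1].
The resulting 9×12 matrix has rank 8, and its Smith normal form has invariant factors (1,1,1,1,1,1,1,1).

From H_k ≅ ker(∂_k) / im(∂_{k+1}) we obtain:

  H_0: rank C_0 − rank ∂_1 = 9 − 8 = 1, and the invariant factors of ∂_1 are all 1, so H_0 ≅ Z.
  H_1: rank ker ∂_1 − rank ∂_2 = (12 − 8) − 0 = 4, and there is no ∂_2, so H_1 ≅ Z^4.

(K is a triangulation of a wedge of 4 circles.)

H_0 ≅ Z,  H_1 ≅ Z^4.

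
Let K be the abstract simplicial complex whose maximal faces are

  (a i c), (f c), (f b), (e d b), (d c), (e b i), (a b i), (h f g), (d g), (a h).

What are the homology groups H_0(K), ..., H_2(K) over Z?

H_0 = Z,  H_1 = Z^4,  H_2 = 0.

Fix the vertex order a < b < c < d < e < f < g < h < i and write every simplex with vertices in increasing order. Then dim K = 2 and the simplices of K are:

  0-simplices (9): a, b, c, d, e, f, g, h, i
  1-simplices (17): ab, ac, ah, ai, bd, be, bf, bi, cd, cf, ci, de, dg, ei, fg, fh, gh
  2-simplices (5): abi, aci, bde, bei, fgh

so the chain groups are C_0 ≅ Z^9, C_1 ≅ Z^17, C_2 ≅ Z^5.

The boundary map ∂_1: C_1 → C_0 is given by ∂[p,q] = [q] − [p]. For instance
  ∂cf = f − c.
As a 9×17 matrix over Z this has rank 8, with invariant factors (1,1,1,1,1,1,1,1).

Boundary ∂_2: C_2 → C_1 sends each 2-simplex [p,q,r] to [q,r] − [p,r] + [p,q]. For instance
  ∂fgh = gh − fh + fg,
  ∂bde = de − be + bd.
As a 17×5 matrix over Z this has rank 5, with invariant factors (1,1,1,1,1).

From H_k ≅ ker(∂_k) / im(∂_{k+1}) we obtain:

  H_0: rank C_0 − rank ∂_1 = 9 − 8 = 1, and the invariant factors of ∂_1 are all 1, so H_0 ≅ Z.
  H_1: rank ker ∂_1 − rank ∂_2 = (17 − 8) − 5 = 4, and the invariant factors of ∂_2 are all 1, so H_1 ≅ Z^4.
  H_2: rank ker ∂_2 − rank ∂_3 = (5 − 5) − 0 = 0, and there is no ∂_3, so H_2 ≅ 0.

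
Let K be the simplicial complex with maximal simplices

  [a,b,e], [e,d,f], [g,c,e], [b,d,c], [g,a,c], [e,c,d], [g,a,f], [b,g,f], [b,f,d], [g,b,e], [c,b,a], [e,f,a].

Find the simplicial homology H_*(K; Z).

K has 7 vertices, 18 edges, 12 triangles.
rank ∂_0 = 0, rank ∂_1 = 6 ⇒ b_0 = 7 − 0 − 6 = 1; all invariant factors of ∂_1 are 1 so no torsion. So H_0 = Z.
rank ∂_1 = 6, rank ∂_2 = 12 ⇒ b_1 = 18 − 6 − 12 = 0; ∂_2 has invariant factor(s) [2] giving torsion. So H_1 = Z/2.
rank ∂_2 = 12, rank ∂_3 = 0 ⇒ b_2 = 12 − 12 − 0 = 0. So H_2 = 0.

H_0 ≅ Z,  H_1 ≅ Z/2,  H_2 = 0.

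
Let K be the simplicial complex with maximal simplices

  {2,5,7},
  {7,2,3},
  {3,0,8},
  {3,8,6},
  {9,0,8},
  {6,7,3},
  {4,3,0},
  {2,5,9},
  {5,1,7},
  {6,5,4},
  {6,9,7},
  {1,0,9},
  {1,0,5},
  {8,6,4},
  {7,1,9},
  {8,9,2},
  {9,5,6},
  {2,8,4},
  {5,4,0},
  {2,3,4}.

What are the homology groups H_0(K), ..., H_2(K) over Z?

We work with the vertex ordering 0 < 1 < 2 < 3 < 4 < 5 < 6 < 7 < 8 < 9. The simplices of K, each written with vertices in increasing order, are:

  0-simplices (10): [0], [1], [2], [3], [4], [5], [6], [7], [8], [9]
  1-simplices (30): (30 of them)
  2-simplices (20): (20 of them)

giving chain groups C_0 ≅ Z^10, C_1 ≅ Z^30, C_2 ≅ Z^20.

The boundary map ∂_1: C_1 → C_0 maps an edge to its endpoints' difference, ∂[p,q] = q − p.
The resulting 10×30 matrix has rank 9, and its Smith normal form has invariant factors (1,1,1,1,1,1,1,1,1).

Boundary ∂_2: C_2 → C_1 acts by ∂[p,q,r] = [q,r] − [p,r] + [p,q]. For instance
  ∂[5,6,9] = [6,9] − [5,9] + [5,6],
  ∂[2,3,7] = [3,7] − [2,7] + [2,3].
This gives a 30×20 integer matrix of rank 20; reducing to Smith normal form yields diagonal entries (1,1,1,1,1,1,1,1,1,1,1,1,1,1,1,1,1,1,1,2).

From H_k ≅ ker(∂_k) / im(∂_{k+1}) we obtain:

  H_0: rank C_0 − rank ∂_1 = 10 − 9 = 1, and the invariant factors of ∂_1 are all 1, so H_0 ≅ Z.
  H_1: rank ker ∂_1 − rank ∂_2 = (30 − 9) − 20 = 1, and ∂_2 has invariant factor 2 > 1, so H_1 ≅ Z ⊕ Z/2.
  H_2: rank ker ∂_2 − rank ∂_3 = (20 − 20) − 0 = 0, and there is no ∂_3, so H_2 ≅ 0.

As a check, the Euler characteristic is 10 − 30 + 20 = 0, which agrees with 1 − 1 + 0 = 0.

H_0 ≅ Z,  H_1 ≅ Z ⊕ Z/2,  H_2 = 0.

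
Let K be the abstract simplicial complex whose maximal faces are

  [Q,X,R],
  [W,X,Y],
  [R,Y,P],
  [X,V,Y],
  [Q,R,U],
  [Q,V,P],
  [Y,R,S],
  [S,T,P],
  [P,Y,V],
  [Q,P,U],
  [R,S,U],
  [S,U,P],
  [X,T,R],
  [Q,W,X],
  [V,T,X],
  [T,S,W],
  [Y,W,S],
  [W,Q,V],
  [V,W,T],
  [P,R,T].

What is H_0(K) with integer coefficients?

Take the total order P < Q < R < S < T < U < V < W < X < Y on the vertex set. Then K (dimension 2) consists of the simplices:

  0-simplices (10): P, Q, R, S, T, U, V, W, X, Y
  1-simplices (30): PQ, PR, PS, PT, PU, PV, PY, QR, QU, QV, QW, QX, RS, RT, RU, RX, RY, ST, SU, SW, SY, TV, TW, TX, VW, VX, VY, WX, WY, XY
  2-simplices (20): PQU, PQV, PRT, PRY, PST, PSU, PVY, QRU, QRX, QVW, QWX, RSU, RSY, RTX, STW, SWY, TVW, TVX, VXY, WXY

so the chain groups are C_0 ≅ Z^10, C_1 ≅ Z^30, C_2 ≅ Z^20.

Boundary ∂_1: C_1 → C_0 maps an edge to its endpoints' difference, ∂[p,q] = q − p. For instance
  ∂PS = S − P.
The 10×30 boundary matrix has rank 9 and Smith normal form diag(1,1,1,1,1,1,1,1,1).

Boundary ∂_2: C_2 → C_1 maps a triangle to the signed sum of its edges. For instance
  ∂QWX = WX − QX + QW,
  ∂PQV = QV − PV + PQ.
This gives a 30×20 integer matrix of rank 20; reducing to Smith normal form yields diagonal entries (1,1,1,1,1,1,1,1,1,1,1,1,1,1,1,1,1,1,1,2).

Computing H_k = (kernel of ∂_k) / (image of ∂_{k+1}):

  H_0: rank C_0 − rank ∂_1 = 10 − 9 = 1, and the invariant factors of ∂_1 are all 1, so H_0 ≅ Z.

H_0 = Z.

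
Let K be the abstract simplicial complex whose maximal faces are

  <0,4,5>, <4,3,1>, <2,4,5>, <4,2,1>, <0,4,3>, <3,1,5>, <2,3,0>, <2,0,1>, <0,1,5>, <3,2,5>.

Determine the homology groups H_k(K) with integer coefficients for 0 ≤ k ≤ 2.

H_0 ≅ Z,  H_1 ≅ Z/2,  H_2 = 0.

K has 6 vertices, 15 edges, 10 triangles.
rank ∂_0 = 0, rank ∂_1 = 5 ⇒ b_0 = 6 − 0 − 5 = 1; all invariant factors of ∂_1 are 1 so no torsion. So H_0 = Z.
rank ∂_1 = 5, rank ∂_2 = 10 ⇒ b_1 = 15 − 5 − 10 = 0; ∂_2 has invariant factor(s) [2] giving torsion. So H_1 = Z/2.
rank ∂_2 = 10, rank ∂_3 = 0 ⇒ b_2 = 10 − 10 − 0 = 0. So H_2 = 0.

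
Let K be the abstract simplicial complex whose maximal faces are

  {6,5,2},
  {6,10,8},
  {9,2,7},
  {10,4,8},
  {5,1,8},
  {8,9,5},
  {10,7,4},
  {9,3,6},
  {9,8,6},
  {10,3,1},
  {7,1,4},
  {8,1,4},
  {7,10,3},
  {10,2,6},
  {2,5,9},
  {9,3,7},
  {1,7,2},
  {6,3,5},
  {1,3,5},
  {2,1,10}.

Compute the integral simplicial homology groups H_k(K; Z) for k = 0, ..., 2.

H_0 = Z,  H_1 = Z × Z/2,  H_2 = 0.

We work with the vertex ordering 1 < 2 < 3 < 4 < 5 < 6 < 7 < 8 < 9 < 10. The simplices of K, each written with vertices in increasing order, are:

  0-simplices (10): [1], [2], [3], [4], [5], [6], [7], [8], [9], [10]
  1-simplices (30): (30 of them)
  2-simplices (20): (20 of them)

giving chain groups C_0 ≅ Z^10, C_1 ≅ Z^30, C_2 ≅ Z^20.

Boundary ∂_1: C_1 → C_0 maps an edge to its endpoints' difference, ∂[p,q] = q − p.
As a 10×30 matrix over Z this has rank 9, with invariant factors (1,1,1,1,1,1,1,1,1).

∂_2: C_2 → C_1 maps a triangle to the signed sum of its edges. For instance
  ∂[3,5,6] = [5,6] − [3,6] + [3,5],
  ∂[3,7,9] = [7,9] − [3,9] + [3,7].
The 30×20 boundary matrix has rank 20 and Smith normal form diag(1,1,1,1,1,1,1,1,1,1,1,1,1,1,1,1,1,1,1,2).

Now H_k = ker ∂_k / im ∂_{k+1}, so:

  H_0: rank C_0 − rank ∂_1 = 10 − 9 = 1, and the invariant factors of ∂_1 are all 1, so H_0 ≅ Z.
  H_1: rank ker ∂_1 − rank ∂_2 = (30 − 9) − 20 = 1, and ∂_2 has invariant factor 2 > 1, so H_1 ≅ Z × Z/2.
  H_2: rank ker ∂_2 − rank ∂_3 = (20 − 20) − 0 = 0, and there is no ∂_3, so H_2 ≅ 0.

As a check, the Euler characteristic is 10 − 30 + 20 = 0, which agrees with 1 − 1 + 0 = 0.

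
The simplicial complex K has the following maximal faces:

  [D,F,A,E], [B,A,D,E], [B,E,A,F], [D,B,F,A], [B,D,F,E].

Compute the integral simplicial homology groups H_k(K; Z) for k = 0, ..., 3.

H_0 ≅ Z,  H_1 = 0,  H_2 = 0,  H_3 ≅ Z.

We work with the vertex ordering A < B < D < E < F. The simplices of K, each written with vertices in increasing order, are:

  0-simplices (5): A, B, D, E, F
  1-simplices (10): AB, AD, AE, AF, BD, BE, BF, DE, DF, EF
  2-simplices (10): ABD, ABE, ABF, ADE, ADF, AEF, BDE, BDF, BEF, DEF
  3-simplices (5): ABDE, ABDF, ABEF, ADEF, BDEF

giving chain groups C_0 ≅ Z^5, C_1 ≅ Z^10, C_2 ≅ Z^10, C_3 ≅ Z^5.

Boundary ∂_1: C_1 → C_0 maps an edge to its endpoints' difference, ∂[p,q] = q − p. For instance
  ∂AF = F − A.
As a 5×10 matrix over Z this has rank 4, with invariant factors (1,1,1,1).

Boundary ∂_2: C_2 → C_1 acts by ∂[p,q,r] = [q,r] − [p,r] + [p,q]. For instance
  ∂ADF = DF − AF + AD,
  ∂ABF = BF − AF + AB.
As a 10×10 matrix over Z this has rank 6, with invariant factors (1,1,1,1,1,1).

The boundary map ∂_3: C_3 → C_2 sends each 3-simplex σ to the alternating sum Σ_i (−1)^i (σ with its i-th vertex removed). For instance
  ∂ADEF = DEF − AEF + ADF − ADE,
  ∂ABEF = BEF − AEF + ABF − ABE.
The 10×5 boundary matrix has rank 4 and Smith normal form diag(1,1,1,1).

Now H_k = ker ∂_k / im ∂_{k+1}, so:

  H_0: rank C_0 − rank ∂_1 = 5 − 4 = 1, and the invariant factors of ∂_1 are all 1, so H_0 ≅ Z.
  H_1: rank ker ∂_1 − rank ∂_2 = (10 − 4) − 6 = 0, and the invariant factors of ∂_2 are all 1, so H_1 ≅ 0.
  H_2: rank ker ∂_2 − rank ∂_3 = (10 − 6) − 4 = 0, and the invariant factors of ∂_3 are all 1, so H_2 ≅ 0.
  H_3: rank ker ∂_3 − rank ∂_4 = (5 − 4) − 0 = 1, and there is no ∂_4, so H_3 ≅ Z.

As a check, the Euler characteristic is 5 − 10 + 10 − 5 = 0, which agrees with 1 − 0 + 0 − 1 = 0.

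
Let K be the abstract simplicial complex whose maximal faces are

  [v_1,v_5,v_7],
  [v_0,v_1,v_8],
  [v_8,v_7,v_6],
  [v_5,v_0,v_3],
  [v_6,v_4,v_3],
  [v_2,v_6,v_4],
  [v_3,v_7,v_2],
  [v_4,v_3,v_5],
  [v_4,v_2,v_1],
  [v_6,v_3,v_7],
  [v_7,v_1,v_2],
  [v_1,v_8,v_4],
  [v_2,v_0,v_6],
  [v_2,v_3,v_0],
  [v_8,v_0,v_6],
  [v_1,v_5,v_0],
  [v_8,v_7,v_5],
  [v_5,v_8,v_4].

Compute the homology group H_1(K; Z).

H_1 = Z ⊕ Z/2.

Fix the vertex order v_0 < v_1 < v_2 < v_3 < v_4 < v_5 < v_6 < v_7 < v_8 and write every simplex with vertices in increasing order. Then dim K = 2 and the simplices of K are:

  0-simplices (9): [v_0], [v_1], [v_2], [v_3], [v_4], [v_5], [v_6], [v_7], [v_8]
  1-simplices (27): (27 of them)
  2-simplices (18): (18 of them)

giving chain groups C_0 ≅ Z^9, C_1 ≅ Z^27, C_2 ≅ Z^18.

Boundary ∂_1: C_1 → C_0 sends each edge [p,q] (with p < q) to q − p. For instance
  ∂[v_2,v_4] = [v_4] − [v_2].
The resulting 9×27 matrix has rank 8, and its Smith normal form has invariant factors (1,1,1,1,1,1,1,1).

Boundary ∂_2: C_2 → C_1 maps a triangle to the signed sum of its edges. For instance
  ∂[v_6,v_7,v_8] = [v_7,v_8] − [v_6,v_8] + [v_6,v_7],
  ∂[v_4,v_5,v_8] = [v_5,v_8] − [v_4,v_8] + [v_4,v_5].
As a 27×18 matrix over Z this has rank 18, with invariant factors (1,1,1,1,1,1,1,1,1,1,1,1,1,1,1,1,1,2).

Now H_k = ker ∂_k / im ∂_{k+1}, so:

  H_1: rank ker ∂_1 − rank ∂_2 = (27 − 8) − 18 = 1, and ∂_2 has invariant factor 2 > 1, so H_1 = Z ⊕ Z/2.

(K is a triangulation of the Klein bottle.)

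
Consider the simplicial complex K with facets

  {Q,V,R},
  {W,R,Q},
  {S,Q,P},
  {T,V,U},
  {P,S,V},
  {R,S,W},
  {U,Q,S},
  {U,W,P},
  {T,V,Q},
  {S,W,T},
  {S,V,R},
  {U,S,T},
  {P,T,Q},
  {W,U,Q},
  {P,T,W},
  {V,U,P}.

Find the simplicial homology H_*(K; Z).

We work with the vertex ordering P < Q < R < S < T < U < V < W. The simplices of K, each written with vertices in increasing order, are:

  0-simplices (8): P, Q, R, S, T, U, V, W
  1-simplices (24): PQ, PS, PT, PU, PV, PW, QR, QS, QT, QU, QV, QW, RS, RV, RW, ST, SU, SV, SW, TU, TV, TW, UV, UW
  2-simplices (16): PQS, PQT, PSV, PTW, PUV, PUW, QRV, QRW, QSU, QTV, QUW, RSV, RSW, STU, STW, TUV

Hence C_0 ≅ Z^8, C_1 ≅ Z^24, C_2 ≅ Z^16.

Boundary ∂_1: C_1 → C_0 maps an edge to its endpoints' difference, ∂[p,q] = q − p.
The resulting 8×24 matrix has rank 7, and its Smith normal form has invariant factors (1,1,1,1,1,1,1).

The boundary map ∂_2: C_2 → C_1 sends each 2-simplex [p,q,r] to [q,r] − [p,r] + [p,q]. For instance
  ∂QTV = TV − QV + QT,
  ∂QSU = SU − QU + QS.
As a 24×16 matrix over Z this has rank 15, with invariant factors (1,1,1,1,1,1,1,1,1,1,1,1,1,1,1).

Computing H_k = (kernel of ∂_k) / (image of ∂_{k+1}):

  H_0: rank C_0 − rank ∂_1 = 8 − 7 = 1, and the invariant factors of ∂_1 are all 1, so H_0 = Z.
  H_1: rank ker ∂_1 − rank ∂_2 = (24 − 7) − 15 = 2, and the invariant factors of ∂_2 are all 1, so H_1 = Z^2.
  H_2: rank ker ∂_2 − rank ∂_3 = (16 − 15) − 0 = 1, and there is no ∂_3, so H_2 = Z.

H_0 = Z,  H_1 = Z^2,  H_2 = Z.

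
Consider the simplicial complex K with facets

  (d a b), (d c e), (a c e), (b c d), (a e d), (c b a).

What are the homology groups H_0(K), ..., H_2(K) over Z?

Take the total order a < b < c < d < e on the vertex set. Then K (dimension 2) consists of the simplices:

  0-simplices (5): a, b, c, d, e
  1-simplices (9): ab, ac, ad, ae, bc, bd, cd, ce, de
  2-simplices (6): abc, abd, ace, ade, bcd, cde

Hence C_0 ≅ Z^5, C_1 ≅ Z^9, C_2 ≅ Z^6.

∂_1: C_1 → C_0 sends each edge [p,q] (with p < q) to q − p.
As a 5×9 matrix over Z this has rank 4, with invariant factors (1,1,1,1).

∂_2: C_2 → C_1 maps a triangle to the signed sum of its edges. For instance
  ∂cde = de − ce + cd,
  ∂ade = de − ae + ad.
As a 9×6 matrix over Z this has rank 5, with invariant factors (1,1,1,1,1).

Computing H_k = (kernel of ∂_k) / (image of ∂_{k+1}):

  H_0: rank C_0 − rank ∂_1 = 5 − 4 = 1, and the invariant factors of ∂_1 are all 1, so H_0 ≅ Z.
  H_1: rank ker ∂_1 − rank ∂_2 = (9 − 4) − 5 = 0, and the invariant factors of ∂_2 are all 1, so H_1 ≅ 0.
  H_2: rank ker ∂_2 − rank ∂_3 = (6 − 5) − 0 = 1, and there is no ∂_3, so H_2 ≅ Z.

H_0 = Z,  H_1 = 0,  H_2 = Z.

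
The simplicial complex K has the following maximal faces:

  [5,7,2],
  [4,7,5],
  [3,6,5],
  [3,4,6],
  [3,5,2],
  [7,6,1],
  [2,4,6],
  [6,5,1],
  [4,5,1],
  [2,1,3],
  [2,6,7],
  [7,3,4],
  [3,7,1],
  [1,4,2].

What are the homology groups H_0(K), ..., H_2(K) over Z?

Take the total order 1 < 2 < 3 < 4 < 5 < 6 < 7 on the vertex set. Then K (dimension 2) consists of the simplices:

  0-simplices (7): [1], [2], [3], [4], [5], [6], [7]
  1-simplices (21): [1,2], [1,3], [1,4], [1,5], [1,6], [1,7], [2,3], [2,4], [2,5], [2,6], [2,7], [3,4], [3,5], [3,6], [3,7], [4,5], [4,6], [4,7], [5,6], [5,7], [6,7]
  2-simplices (14): [1,2,3], [1,2,4], [1,3,7], [1,4,5], [1,5,6], [1,6,7], [2,3,5], [2,4,6], [2,5,7], [2,6,7], [3,4,6], [3,4,7], [3,5,6], [4,5,7]

so the chain groups are C_0 ≅ Z^7, C_1 ≅ Z^21, C_2 ≅ Z^14.

Boundary ∂_1: C_1 → C_0 sends each edge [p,q] (with p < q) to q − p. For instance
  ∂[4,7] = [7] − [4].
This gives a 7×21 integer matrix of rank 6; reducing to Smith normal form yields diagonal entries (1,1,1,1,1,1).

∂_2: C_2 → C_1 acts by ∂[p,q,r] = [q,r] − [p,r] + [p,q]. For instance
  ∂[2,4,6] = [4,6] − [2,6] + [2,4],
  ∂[1,5,6] = [5,6] − [1,6] + [1,5].
The resulting 21×14 matrix has rank 13, and its Smith normal form has invariant factors (1,1,1,1,1,1,1,1,1,1,1,1,1).

Now H_k = ker ∂_k / im ∂_{k+1}, so:

  H_0: rank C_0 − rank ∂_1 = 7 − 6 = 1, and the invariant factors of ∂_1 are all 1, so H_0 = Z.
  H_1: rank ker ∂_1 − rank ∂_2 = (21 − 6) − 13 = 2, and the invariant factors of ∂_2 are all 1, so H_1 = Z^2.
  H_2: rank ker ∂_2 − rank ∂_3 = (14 − 13) − 0 = 1, and there is no ∂_3, so H_2 = Z.

(K is a triangulation of the torus T^2.)

H_0 = Z,  H_1 = Z^2,  H_2 = Z.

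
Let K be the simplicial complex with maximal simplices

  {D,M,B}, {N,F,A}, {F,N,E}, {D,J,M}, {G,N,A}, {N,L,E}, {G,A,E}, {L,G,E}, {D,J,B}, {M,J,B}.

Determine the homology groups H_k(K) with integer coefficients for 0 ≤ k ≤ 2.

H_0 ≅ Z^2,  H_1 ≅ Z,  H_2 ≅ Z.

Fix the vertex order A < B < D < E < F < G < J < L < M < N and write every simplex with vertices in increasing order. Then dim K = 2 and the simplices of K are:

  0-simplices (10): A, B, D, E, F, G, J, L, M, N
  1-simplices (18): AE, AF, AG, AN, BD, BJ, BM, DJ, DM, EF, EG, EL, EN, FN, GL, GN, JM, LN
  2-simplices (10): AEG, AFN, AGN, BDJ, BDM, BJM, DJM, EFN, EGL, ELN

giving chain groups C_0 ≅ Z^10, C_1 ≅ Z^18, C_2 ≅ Z^10.

∂_1: C_1 → C_0 sends each edge [p,q] (with p < q) to q − p. For instance
  ∂AE = E − A.
As a 10×18 matrix over Z this has rank 8, with invariant factors (1,1,1,1,1,1,1,1).

∂_2: C_2 → C_1 maps a triangle to the signed sum of its edges. For instance
  ∂EFN = FN − EN + EF,
  ∂EGL = GL − EL + EG.
The resulting 18×10 matrix has rank 9, and its Smith normal form has invariant factors (1,1,1,1,1,1,1,1,1).

Computing H_k = (kernel of ∂_k) / (image of ∂_{k+1}):

  H_0: rank C_0 − rank ∂_1 = 10 − 8 = 2, and the invariant factors of ∂_1 are all 1, so H_0 ≅ Z^2.
  H_1: rank ker ∂_1 − rank ∂_2 = (18 − 8) − 9 = 1, and the invariant factors of ∂_2 are all 1, so H_1 ≅ Z.
  H_2: rank ker ∂_2 − rank ∂_3 = (10 − 9) − 0 = 1, and there is no ∂_3, so H_2 ≅ Z.

As a check, the Euler characteristic is 10 − 18 + 10 = 2, which agrees with 2 − 1 + 1 = 2.
(K is a triangulation of the disjoint union of the cylinder S^1 x I and the 2-sphere S^2.)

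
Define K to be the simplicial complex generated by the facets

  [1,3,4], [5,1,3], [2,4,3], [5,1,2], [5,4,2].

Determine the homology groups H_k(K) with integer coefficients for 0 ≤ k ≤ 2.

Take the total order 1 < 2 < 3 < 4 < 5 on the vertex set. Then K (dimension 2) consists of the simplices:

  0-simplices (5): [1], [2], [3], [4], [5]
  1-simplices (10): [1,2], [1,3], [1,4], [1,5], [2,3], [2,4], [2,5], [3,4], [3,5], [4,5]
  2-simplices (5): [1,2,5], [1,3,4], [1,3,5], [2,3,4], [2,4,5]

so the chain groups are C_0 ≅ Z^5, C_1 ≅ Z^10, C_2 ≅ Z^5.

Boundary ∂_1: C_1 → C_0 sends each edge [p,q] (with p < q) to q − p. For instance
  ∂[3,4] = [4] − [3].
The 5×10 boundary matrix has rank 4 and Smith normal form diag(1,1,1,1).

The boundary map ∂_2: C_2 → C_1 maps a triangle to the signed sum of its edges. For instance
  ∂[1,2,5] = [2,5] − [1,5] + [1,2],
  ∂[2,3,4] = [3,4] − [2,4] + [2,3].
The 10×5 boundary matrix has rank 5 and Smith normal form diag(1,1,1,1,1).

From H_k ≅ ker(∂_k) / im(∂_{k+1}) we obtain:

  H_0: rank C_0 − rank ∂_1 = 5 − 4 = 1, and the invariant factors of ∂_1 are all 1, so H_0 = Z.
  H_1: rank ker ∂_1 − rank ∂_2 = (10 − 4) − 5 = 1, and the invariant factors of ∂_2 are all 1, so H_1 = Z.
  H_2: rank ker ∂_2 − rank ∂_3 = (5 − 5) − 0 = 0, and there is no ∂_3, so H_2 = 0.

(K is a triangulation of the Möbius band.)

H_0 = Z,  H_1 = Z,  H_2 = 0.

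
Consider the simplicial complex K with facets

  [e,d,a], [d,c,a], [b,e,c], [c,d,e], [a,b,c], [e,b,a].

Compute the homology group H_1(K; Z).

We work with the vertex ordering a < b < c < d < e. The simplices of K, each written with vertices in increasing order, are:

  0-simplices (5): a, b, c, d, e
  1-simplices (9): ab, ac, ad, ae, bc, be, cd, ce, de
  2-simplices (6): abc, abe, acd, ade, bce, cde

giving chain groups C_0 ≅ Z^5, C_1 ≅ Z^9, C_2 ≅ Z^6.

The boundary map ∂_1: C_1 → C_0 is given by ∂[p,q] = [q] − [p].
The resulting 5×9 matrix has rank 4, and its Smith normal form has invariant factors (1,1,1,1).

∂_2: C_2 → C_1 sends each 2-simplex [p,q,r] to [q,r] − [p,r] + [p,q]. For instance
  ∂abc = bc − ac + ab,
  ∂abe = be − ae + ab.
The 9×6 boundary matrix has rank 5 and Smith normal form diag(1,1,1,1,1).

Reading off H_k = ker ∂_k / im ∂_{k+1}:

  H_1: rank ker ∂_1 − rank ∂_2 = (9 − 4) − 5 = 0, and the invariant factors of ∂_2 are all 1, so H_1 = 0.

H_1 = 0.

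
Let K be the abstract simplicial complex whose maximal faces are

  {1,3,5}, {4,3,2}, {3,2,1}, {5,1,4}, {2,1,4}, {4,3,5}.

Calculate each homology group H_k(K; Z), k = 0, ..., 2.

H_0 = Z,  H_1 = 0,  H_2 = Z.

We work with the vertex ordering 1 < 2 < 3 < 4 < 5. The simplices of K, each written with vertices in increasing order, are:

  0-simplices (5): [1], [2], [3], [4], [5]
  1-simplices (9): [1,2], [1,3], [1,4], [1,5], [2,3], [2,4], [3,4], [3,5], [4,5]
  2-simplices (6): [1,2,3], [1,2,4], [1,3,5], [1,4,5], [2,3,4], [3,4,5]

Hence C_0 ≅ Z^5, C_1 ≅ Z^9, C_2 ≅ Z^6.

∂_1: C_1 → C_0 is given by ∂[p,q] = [q] − [p]. For instance
  ∂[2,4] = [4] − [2].
This gives a 5×9 integer matrix of rank 4; reducing to Smith normal form yields diagonal entries (1,1,1,1).

Boundary ∂_2: C_2 → C_1 acts by ∂[p,q,r] = [q,r] − [p,r] + [p,q]. For instance
  ∂[1,3,5] = [3,5] − [1,5] + [1,3],
  ∂[1,2,4] = [2,4] − [1,4] + [1,2].
As a 9×6 matrix over Z this has rank 5, with invariant factors (1,1,1,1,1).

From H_k ≅ ker(∂_k) / im(∂_{k+1}) we obtain:

  H_0: rank C_0 − rank ∂_1 = 5 − 4 = 1, and the invariant factors of ∂_1 are all 1, so H_0 = Z.
  H_1: rank ker ∂_1 − rank ∂_2 = (9 − 4) − 5 = 0, and the invariant factors of ∂_2 are all 1, so H_1 = 0.
  H_2: rank ker ∂_2 − rank ∂_3 = (6 − 5) − 0 = 1, and there is no ∂_3, so H_2 = Z.

As a check, the Euler characteristic is 5 − 9 + 6 = 2, which agrees with 1 − 0 + 1 = 2.
(K is a triangulation of the 2-sphere S^2.)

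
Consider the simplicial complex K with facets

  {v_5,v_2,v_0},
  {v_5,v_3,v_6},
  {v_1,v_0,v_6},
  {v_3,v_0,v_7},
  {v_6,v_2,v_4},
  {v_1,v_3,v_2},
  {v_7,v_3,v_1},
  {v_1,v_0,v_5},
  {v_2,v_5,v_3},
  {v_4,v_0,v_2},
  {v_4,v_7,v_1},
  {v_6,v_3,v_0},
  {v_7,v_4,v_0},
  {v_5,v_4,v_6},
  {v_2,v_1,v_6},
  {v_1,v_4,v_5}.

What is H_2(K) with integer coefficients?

Order the vertices as v_0 < v_1 < v_2 < v_3 < v_4 < v_5 < v_6 < v_7. Listing each simplex with vertices in this order, K has dimension 2 with simplices:

  0-simplices (8): [v_0], [v_1], [v_2], [v_3], [v_4], [v_5], [v_6], [v_7]
  1-simplices (24): (24 of them)
  2-simplices (16): (16 of them)

giving chain groups C_0 ≅ Z^8, C_1 ≅ Z^24, C_2 ≅ Z^16.

∂_1: C_1 → C_0 sends each edge [p,q] (with p < q) to q − p. For instance
  ∂[v_2,v_5] = [v_5] − [v_2].
The 8×24 boundary matrix has rank 7 and Smith normal form diag(1,1,1,1,1,1,1).

Boundary ∂_2: C_2 → C_1 sends each 2-simplex [p,q,r] to [q,r] − [p,r] + [p,q]. For instance
  ∂[v_1,v_2,v_3] = [v_2,v_3] − [v_1,v_3] + [v_1,v_2],
  ∂[v_0,v_1,v_6] = [v_1,v_6] − [v_0,v_6] + [v_0,v_1].
The 24×16 boundary matrix has rank 15 and Smith normal form diag(1,1,1,1,1,1,1,1,1,1,1,1,1,1,1).

Computing H_k = (kernel of ∂_k) / (image of ∂_{k+1}):

  H_2: rank ker ∂_2 − rank ∂_3 = (16 − 15) − 0 = 1, and there is no ∂_3, so H_2 = Z.

H_2 ≅ Z.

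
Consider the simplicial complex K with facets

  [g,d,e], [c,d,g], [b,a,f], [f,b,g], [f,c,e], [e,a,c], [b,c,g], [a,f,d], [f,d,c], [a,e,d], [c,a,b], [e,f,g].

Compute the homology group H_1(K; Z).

We work with the vertex ordering a < b < c < d < e < f < g. The simplices of K, each written with vertices in increasing order, are:

  0-simplices (7): a, b, c, d, e, f, g
  1-simplices (18): ab, ac, ad, ae, af, bc, bf, bg, cd, ce, cf, cg, de, df, dg, ef, eg, fg
  2-simplices (12): abc, abf, ace, ade, adf, bcg, bfg, cdf, cdg, cef, deg, efg

giving chain groups C_0 ≅ Z^7, C_1 ≅ Z^18, C_2 ≅ Z^12.

The boundary map ∂_1: C_1 → C_0 maps an edge to its endpoints' difference, ∂[p,q] = q − p. For instance
  ∂fg = g − f.
The resulting 7×18 matrix has rank 6, and its Smith normal form has invariant factors (1,1,1,1,1,1).

∂_2: C_2 → C_1 acts by ∂[p,q,r] = [q,r] − [p,r] + [p,q]. For instance
  ∂abc = bc − ac + ab,
  ∂cdf = df − cf + cd.
This gives a 18×12 integer matrix of rank 12; reducing to Smith normal form yields diagonal entries (1,1,1,1,1,1,1,1,1,1,1,2).

Reading off H_k = ker ∂_k / im ∂_{k+1}:

  H_1: rank ker ∂_1 − rank ∂_2 = (18 − 6) − 12 = 0, and ∂_2 has invariant factor 2 > 1, so H_1 ≅ Z/2Z.

(K is a triangulation of the real projective plane RP^2.)

H_1 = Z/2Z.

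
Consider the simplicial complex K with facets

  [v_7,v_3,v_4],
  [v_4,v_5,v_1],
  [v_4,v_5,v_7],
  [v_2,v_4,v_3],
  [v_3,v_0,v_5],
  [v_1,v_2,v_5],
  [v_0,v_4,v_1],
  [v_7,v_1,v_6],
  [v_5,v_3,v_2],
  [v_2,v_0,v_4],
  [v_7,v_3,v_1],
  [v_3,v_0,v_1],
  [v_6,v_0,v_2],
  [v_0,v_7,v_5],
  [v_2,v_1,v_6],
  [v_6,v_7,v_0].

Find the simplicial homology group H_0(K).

Fix the vertex order v_0 < v_1 < v_2 < v_3 < v_4 < v_5 < v_6 < v_7 and write every simplex with vertices in increasing order. Then dim K = 2 and the simplices of K are:

  0-simplices (8): [v_0], [v_1], [v_2], [v_3], [v_4], [v_5], [v_6], [v_7]
  1-simplices (24): (24 of them)
  2-simplices (16): (16 of them)

Hence C_0 ≅ Z^8, C_1 ≅ Z^24, C_2 ≅ Z^16.

The boundary map ∂_1: C_1 → C_0 is given by ∂[p,q] = [q] − [p]. For instance
  ∂[v_3,v_5] = [v_5] − [v_3].
As a 8×24 matrix over Z this has rank 7, with invariant factors (1,1,1,1,1,1,1).

∂_2: C_2 → C_1 acts by ∂[p,q,r] = [q,r] − [p,r] + [p,q]. For instance
  ∂[v_0,v_1,v_3] = [v_1,v_3] − [v_0,v_3] + [v_0,v_1],
  ∂[v_2,v_3,v_4] = [v_3,v_4] − [v_2,v_4] + [v_2,v_3].
The resulting 24×16 matrix has rank 15, and its Smith normal form has invariant factors (1,1,1,1,1,1,1,1,1,1,1,1,1,1,1).

Reading off H_k = ker ∂_k / im ∂_{k+1}:

  H_0: rank C_0 − rank ∂_1 = 8 − 7 = 1, and the invariant factors of ∂_1 are all 1, so H_0 = Z.

H_0 ≅ Z.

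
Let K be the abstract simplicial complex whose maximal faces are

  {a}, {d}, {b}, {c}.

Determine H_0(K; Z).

H_0 ≅ Z^4.

We work with the vertex ordering a < b < c < d. The simplices of K, each written with vertices in increasing order, are:

  0-simplices (4): a, b, c, d

giving chain groups C_0 ≅ Z^4.

Reading off H_k = ker ∂_k / im ∂_{k+1}:

  H_0: rank C_0 − rank ∂_1 = 4 − 0 = 4, and there is no ∂_1, so H_0 = Z^4.

(K is a triangulation of a set of 4 points.)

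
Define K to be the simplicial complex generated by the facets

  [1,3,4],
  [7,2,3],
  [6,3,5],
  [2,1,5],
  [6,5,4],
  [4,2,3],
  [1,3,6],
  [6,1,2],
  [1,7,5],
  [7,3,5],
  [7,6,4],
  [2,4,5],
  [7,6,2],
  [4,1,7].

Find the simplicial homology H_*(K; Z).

Take the total order 1 < 2 < 3 < 4 < 5 < 6 < 7 on the vertex set. Then K (dimension 2) consists of the simplices:

  0-simplices (7): [1], [2], [3], [4], [5], [6], [7]
  1-simplices (21): [1,2], [1,3], [1,4], [1,5], [1,6], [1,7], [2,3], [2,4], [2,5], [2,6], [2,7], [3,4], [3,5], [3,6], [3,7], [4,5], [4,6], [4,7], [5,6], [5,7], [6,7]
  2-simplices (14): [1,2,5], [1,2,6], [1,3,4], [1,3,6], [1,4,7], [1,5,7], [2,3,4], [2,3,7], [2,4,5], [2,6,7], [3,5,6], [3,5,7], [4,5,6], [4,6,7]

Hence C_0 ≅ Z^7, C_1 ≅ Z^21, C_2 ≅ Z^14.

Boundary ∂_1: C_1 → C_0 maps an edge to its endpoints' difference, ∂[p,q] = q − p.
As a 7×21 matrix over Z this has rank 6, with invariant factors (1,1,1,1,1,1).

∂_2: C_2 → C_1 sends each 2-simplex [p,q,r] to [q,r] − [p,r] + [p,q]. For instance
  ∂[2,3,7] = [3,7] − [2,7] + [2,3],
  ∂[3,5,7] = [5,7] − [3,7] + [3,5].
The resulting 21×14 matrix has rank 13, and its Smith normal form has invariant factors (1,1,1,1,1,1,1,1,1,1,1,1,1).

Computing H_k = (kernel of ∂_k) / (image of ∂_{k+1}):

  H_0: rank C_0 − rank ∂_1 = 7 − 6 = 1, and the invariant factors of ∂_1 are all 1, so H_0 ≅ Z.
  H_1: rank ker ∂_1 − rank ∂_2 = (21 − 6) − 13 = 2, and the invariant factors of ∂_2 are all 1, so H_1 ≅ Z^2.
  H_2: rank ker ∂_2 − rank ∂_3 = (14 − 13) − 0 = 1, and there is no ∂_3, so H_2 ≅ Z.

H_0 = Z,  H_1 = Z^2,  H_2 = Z.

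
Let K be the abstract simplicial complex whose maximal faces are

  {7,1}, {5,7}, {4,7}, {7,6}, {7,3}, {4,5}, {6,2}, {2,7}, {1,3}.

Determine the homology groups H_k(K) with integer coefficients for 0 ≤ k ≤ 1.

H_0 ≅ Z,  H_1 ≅ Z^3.

K has 7 vertices, 9 edges.
rank ∂_0 = 0, rank ∂_1 = 6 ⇒ b_0 = 7 − 0 − 6 = 1; all invariant factors of ∂_1 are 1 so no torsion. So H_0 = Z.
rank ∂_1 = 6, rank ∂_2 = 0 ⇒ b_1 = 9 − 6 − 0 = 3. So H_1 = Z^3.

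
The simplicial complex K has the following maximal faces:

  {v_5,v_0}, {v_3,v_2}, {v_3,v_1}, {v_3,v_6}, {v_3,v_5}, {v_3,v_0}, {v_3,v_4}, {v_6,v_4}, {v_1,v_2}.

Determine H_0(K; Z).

K has 7 vertices, 9 edges.
rank ∂_0 = 0, rank ∂_1 = 6 ⇒ b_0 = 7 − 0 − 6 = 1; all invariant factors of ∂_1 are 1 so no torsion. So H_0 = Z.

H_0 = Z.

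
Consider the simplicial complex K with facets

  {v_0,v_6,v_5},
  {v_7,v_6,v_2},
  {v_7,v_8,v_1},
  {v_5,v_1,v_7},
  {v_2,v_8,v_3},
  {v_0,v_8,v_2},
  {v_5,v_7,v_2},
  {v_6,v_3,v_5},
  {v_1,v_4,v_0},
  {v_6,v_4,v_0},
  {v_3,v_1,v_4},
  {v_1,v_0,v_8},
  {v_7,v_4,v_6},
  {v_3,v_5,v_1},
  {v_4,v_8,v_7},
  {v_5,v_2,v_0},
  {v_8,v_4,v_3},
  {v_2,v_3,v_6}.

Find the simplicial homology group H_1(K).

H_1 ≅ Z × Z/2.

We work with the vertex ordering v_0 < v_1 < v_2 < v_3 < v_4 < v_5 < v_6 < v_7 < v_8. The simplices of K, each written with vertices in increasing order, are:

  0-simplices (9): [v_0], [v_1], [v_2], [v_3], [v_4], [v_5], [v_6], [v_7], [v_8]
  1-simplices (27): (27 of them)
  2-simplices (18): (18 of them)

giving chain groups C_0 ≅ Z^9, C_1 ≅ Z^27, C_2 ≅ Z^18.

Boundary ∂_1: C_1 → C_0 sends each edge [p,q] (with p < q) to q − p. For instance
  ∂[v_3,v_8] = [v_8] − [v_3].
As a 9×27 matrix over Z this has rank 8, with invariant factors (1,1,1,1,1,1,1,1).

∂_2: C_2 → C_1 acts by ∂[p,q,r] = [q,r] − [p,r] + [p,q]. For instance
  ∂[v_2,v_5,v_7] = [v_5,v_7] − [v_2,v_7] + [v_2,v_5],
  ∂[v_0,v_4,v_6] = [v_4,v_6] − [v_0,v_6] + [v_0,v_4].
The resulting 27×18 matrix has rank 18, and its Smith normal form has invariant factors (1,1,1,1,1,1,1,1,1,1,1,1,1,1,1,1,1,2).

From H_k ≅ ker(∂_k) / im(∂_{k+1}) we obtain:

  H_1: rank ker ∂_1 − rank ∂_2 = (27 − 8) − 18 = 1, and ∂_2 has invariant factor 2 > 1, so H_1 = Z × Z/2.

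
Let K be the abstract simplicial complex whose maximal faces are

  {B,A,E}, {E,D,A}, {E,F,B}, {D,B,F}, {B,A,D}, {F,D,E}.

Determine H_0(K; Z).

K has 5 vertices, 9 edges, 6 triangles.
rank ∂_0 = 0, rank ∂_1 = 4 ⇒ b_0 = 5 − 0 − 4 = 1; all invariant factors of ∂_1 are 1 so no torsion. So H_0 ≅ Z.

H_0 ≅ Z.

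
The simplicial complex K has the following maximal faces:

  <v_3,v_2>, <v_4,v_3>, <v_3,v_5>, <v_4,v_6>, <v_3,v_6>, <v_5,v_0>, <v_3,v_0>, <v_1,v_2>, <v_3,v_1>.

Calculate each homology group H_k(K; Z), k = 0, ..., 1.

We work with the vertex ordering v_0 < v_1 < v_2 < v_3 < v_4 < v_5 < v_6. The simplices of K, each written with vertices in increasing order, are:

  0-simplices (7): [v_0], [v_1], [v_2], [v_3], [v_4], [v_5], [v_6]
  1-simplices (9): [v_0,v_3], [v_0,v_5], [v_1,v_2], [v_1,v_3], [v_2,v_3], [v_3,v_4], [v_3,v_5], [v_3,v_6], [v_4,v_6]

Hence C_0 ≅ Z^7, C_1 ≅ Z^9.

Boundary ∂_1: C_1 → C_0 sends each edge [p,q] (with p < q) to q − p.
As a 7×9 matrix over Z this has rank 6, with invariant factors (1,1,1,1,1,1).

Now H_k = ker ∂_k / im ∂_{k+1}, so:

  H_0: rank C_0 − rank ∂_1 = 7 − 6 = 1, and the invariant factors of ∂_1 are all 1, so H_0 ≅ Z.
  H_1: rank ker ∂_1 − rank ∂_2 = (9 − 6) − 0 = 3, and there is no ∂_2, so H_1 ≅ Z^3.

As a check, the Euler characteristic is 7 − 9 = -2, which agrees with 1 − 3 = -2.
(K is a triangulation of a wedge of 3 circles.)

H_0 ≅ Z,  H_1 ≅ Z^3.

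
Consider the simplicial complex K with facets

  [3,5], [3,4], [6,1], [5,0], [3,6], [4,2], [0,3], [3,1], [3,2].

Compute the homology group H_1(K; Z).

H_1 = Z^3.

We work with the vertex ordering 0 < 1 < 2 < 3 < 4 < 5 < 6. The simplices of K, each written with vertices in increasing order, are:

  0-simplices (7): [0], [1], [2], [3], [4], [5], [6]
  1-simplices (9): [0,3], [0,5], [1,3], [1,6], [2,3], [2,4], [3,4], [3,5], [3,6]

giving chain groups C_0 ≅ Z^7, C_1 ≅ Z^9.

Boundary ∂_1: C_1 → C_0 maps an edge to its endpoints' difference, ∂[p,q] = q − p. For instance
  ∂[2,4] = [4] − [2].
This gives a 7×9 integer matrix of rank 6; reducing to Smith normal form yields diagonal entries (1,1,1,1,1,1).

From H_k ≅ ker(∂_k) / im(∂_{k+1}) we obtain:

  H_1: rank ker ∂_1 − rank ∂_2 = (9 − 6) − 0 = 3, and there is no ∂_2, so H_1 = Z^3.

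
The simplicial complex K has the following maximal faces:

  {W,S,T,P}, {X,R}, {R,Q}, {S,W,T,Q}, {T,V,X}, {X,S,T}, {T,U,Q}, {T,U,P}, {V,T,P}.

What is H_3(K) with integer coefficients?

H_3 ≅ 0.

K has 9 vertices, 19 edges, 12 triangles, 2 3-simplices.
rank ∂_3 = 2, rank ∂_4 = 0 ⇒ b_3 = 2 − 2 − 0 = 0. So H_3 ≅ 0.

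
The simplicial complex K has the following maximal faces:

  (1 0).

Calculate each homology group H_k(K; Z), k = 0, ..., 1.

K has 2 vertices, 1 edge.
rank ∂_0 = 0, rank ∂_1 = 1 ⇒ b_0 = 2 − 0 − 1 = 1; all invariant factors of ∂_1 are 1 so no torsion. So H_0 = Z.
rank ∂_1 = 1, rank ∂_2 = 0 ⇒ b_1 = 1 − 1 − 0 = 0. So H_1 = 0.

H_0 ≅ Z,  H_1 = 0.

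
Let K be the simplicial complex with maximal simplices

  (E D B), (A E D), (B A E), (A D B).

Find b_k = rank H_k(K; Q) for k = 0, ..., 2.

Fix the vertex order A < B < D < E and write every simplex with vertices in increasing order. Then dim K = 2 and the simplices of K are:

  0-simplices (4): A, B, D, E
  1-simplices (6): AB, AD, AE, BD, BE, DE
  2-simplices (4): ABD, ABE, ADE, BDE

so the chain groups are C_0 ≅ Z^4, C_1 ≅ Z^6, C_2 ≅ Z^4.

Boundary ∂_1: C_1 → C_0 maps an edge to its endpoints' difference, ∂[p,q] = q − p. For instance
  ∂AB = B − A.
The 4×6 boundary matrix has rank 3 and Smith normal form diag(1,1,1).

The boundary map ∂_2: C_2 → C_1 maps a triangle to the signed sum of its edges. For instance
  ∂ABD = BD − AD + AB,
  ∂ADE = DE − AE + AD.
The 6×4 boundary matrix has rank 3 and Smith normal form diag(1,1,1).

From H_k ≅ ker(∂_k) / im(∂_{k+1}) we obtain:

  H_0: rank C_0 − rank ∂_1 = 4 − 3 = 1, and the invariant factors of ∂_1 are all 1, so H_0 = Z.
  H_1: rank ker ∂_1 − rank ∂_2 = (6 − 3) − 3 = 0, and the invariant factors of ∂_2 are all 1, so H_1 = 0.
  H_2: rank ker ∂_2 − rank ∂_3 = (4 − 3) − 0 = 1, and there is no ∂_3, so H_2 = Z.

(K is a triangulation of the 2-sphere S^2.)

Hence the Betti numbers are b_0 = 1, b_1 = 0, b_2 = 1.

b_0 = 1, b_1 = 0, b_2 = 1.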